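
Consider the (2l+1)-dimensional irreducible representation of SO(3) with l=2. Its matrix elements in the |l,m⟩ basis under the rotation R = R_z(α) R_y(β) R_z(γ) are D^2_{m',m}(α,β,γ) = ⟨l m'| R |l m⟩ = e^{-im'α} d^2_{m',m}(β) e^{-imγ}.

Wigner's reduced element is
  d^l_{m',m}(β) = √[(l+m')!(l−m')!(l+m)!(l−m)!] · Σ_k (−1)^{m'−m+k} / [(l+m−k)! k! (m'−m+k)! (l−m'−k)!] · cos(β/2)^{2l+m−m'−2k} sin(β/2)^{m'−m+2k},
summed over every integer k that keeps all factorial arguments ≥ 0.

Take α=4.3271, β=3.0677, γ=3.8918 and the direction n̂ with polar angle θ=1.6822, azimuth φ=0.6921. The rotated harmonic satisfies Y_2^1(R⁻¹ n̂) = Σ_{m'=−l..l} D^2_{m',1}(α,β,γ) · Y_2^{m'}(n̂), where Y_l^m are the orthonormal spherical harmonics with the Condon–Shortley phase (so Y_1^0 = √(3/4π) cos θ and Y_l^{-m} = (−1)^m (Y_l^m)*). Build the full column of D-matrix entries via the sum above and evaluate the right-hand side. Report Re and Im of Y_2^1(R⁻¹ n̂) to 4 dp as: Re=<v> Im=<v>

Re=0.0345 Im=-0.0092

Need the full column D^2_{m',1} for m'=−2..2 at α=4.3271, β=3.0677, γ=3.8918.
cos(β/2)=0.036938, sin(β/2)=0.999318
d^2_{-2,1}: single k=3 term ⇒ +0.073725;  D = +0.003686-0.073633i
d^2_{-1,1}: k∈[2..3] ⇒ +0.004088 -0.997273 = -0.993185;  D = -0.900564-0.418809i
d^2_{0,1}: k∈[1..2] ⇒ +0.000123 -0.090294 = -0.090171;  D = +0.065964-0.061477i
d^2_{1,1}: k∈[0..1] ⇒ +0.000002 -0.004088 = -0.004086;  D = +0.001458+0.003817i
d^2_{2,1}: single k=0 term ⇒ -0.000101;  D = -0.000101-0.000002i
Y_2^{m'}(θ=1.6822,φ=0.6921) and Σ D·Y over m':
  (+0.0037-0.0736i)·(+0.0708-0.3749i)  (-0.9006-0.4188i)·(-0.0657+0.0545i)  (+0.0660-0.0615i)·(-0.3037+0.0000i)  (+0.0015+0.0038i)·(+0.0657+0.0545i)  (-0.0001-0.0000i)·(+0.0708+0.3749i)
Y_2^1(R⁻¹ n̂) = +0.034499-0.009161i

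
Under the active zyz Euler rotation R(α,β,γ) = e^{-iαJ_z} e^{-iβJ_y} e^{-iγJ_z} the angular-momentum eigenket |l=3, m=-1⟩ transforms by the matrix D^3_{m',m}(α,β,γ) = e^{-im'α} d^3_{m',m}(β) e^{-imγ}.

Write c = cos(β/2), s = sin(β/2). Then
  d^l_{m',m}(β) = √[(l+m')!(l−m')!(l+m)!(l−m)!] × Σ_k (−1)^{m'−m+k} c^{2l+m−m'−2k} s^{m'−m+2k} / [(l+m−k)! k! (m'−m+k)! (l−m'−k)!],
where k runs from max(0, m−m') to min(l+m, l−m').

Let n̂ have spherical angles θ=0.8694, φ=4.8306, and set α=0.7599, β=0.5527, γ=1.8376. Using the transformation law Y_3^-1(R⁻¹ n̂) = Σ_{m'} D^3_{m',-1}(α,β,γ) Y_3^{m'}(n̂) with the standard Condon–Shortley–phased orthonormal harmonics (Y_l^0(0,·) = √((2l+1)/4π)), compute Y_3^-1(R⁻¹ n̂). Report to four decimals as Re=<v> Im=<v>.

Re=0.0672 Im=0.1457

Need the full column D^3_{m',-1} for m'=−3..3 at α=0.7599, β=0.5527, γ=1.8376.
cos(β/2)=0.962058, sin(β/2)=0.272846
d^3_{-3,-1}: single k=2 term ⇒ +0.246993;  D = -0.138460-0.204535i
d^3_{-2,-1}: k∈[1..2] ⇒ +0.711088 -0.114389 = +0.596698;  D = -0.582857-0.127775i
d^3_{-1,-1}: k∈[0..2] ⇒ +0.792879 -0.510187 +0.030777 = +0.313468;  D = -0.268203+0.162264i
d^3_{0,-1}: k∈[0..2] ⇒ -0.778958 +0.187961 -0.005039 = -0.596036;  D = +0.157145-0.574947i
d^3_{1,-1}: k∈[0..2] ⇒ +0.382640 -0.041036 +0.000413 = +0.342017;  D = +0.161896+0.301273i
d^3_{2,-1}: k∈[0..1] ⇒ -0.114389 +0.004600 = -0.109789;  D = -0.104291-0.034307i
d^3_{3,-1}: single k=0 term ⇒ +0.019866;  D = +0.017956-0.008500i
Y_3^{m'}(θ=0.8694,φ=4.8306) and Σ D·Y over m':
  (-0.1385-0.2045i)·(-0.0646-0.1744i)  (-0.5829-0.1278i)·(-0.3742+0.0901i)  (-0.2682+0.1623i)·(+0.0315+0.2653i)  (+0.1571-0.5749i)·(-0.2211+0.0000i)  (+0.1619+0.3013i)·(-0.0315+0.2653i)  (-0.1043-0.0343i)·(-0.3742-0.0901i)  (+0.0180-0.0085i)·(+0.0646-0.1744i)
Y_3^-1(R⁻¹ n̂) = +0.067227+0.145711i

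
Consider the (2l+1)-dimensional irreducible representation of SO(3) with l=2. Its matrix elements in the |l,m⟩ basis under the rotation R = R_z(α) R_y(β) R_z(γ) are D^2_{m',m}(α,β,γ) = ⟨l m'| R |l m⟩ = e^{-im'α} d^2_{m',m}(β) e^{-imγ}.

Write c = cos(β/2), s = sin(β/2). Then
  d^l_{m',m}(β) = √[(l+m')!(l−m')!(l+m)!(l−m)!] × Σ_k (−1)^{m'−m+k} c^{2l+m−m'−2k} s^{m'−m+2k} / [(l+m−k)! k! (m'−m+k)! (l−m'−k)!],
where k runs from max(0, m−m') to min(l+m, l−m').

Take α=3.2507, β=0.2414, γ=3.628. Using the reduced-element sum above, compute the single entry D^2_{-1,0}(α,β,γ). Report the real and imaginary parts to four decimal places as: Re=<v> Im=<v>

Re=-0.2826 Im=-0.0310

D^2_{-1,0}(3.2507,0.2414,3.628) = e^{-i·-1·3.2507}·d^2_{-1,0}(0.2414)·e^{-i·0·3.628}. Compute d first:
c=cos(0.2414/2)=0.992725, s=sin(0.2414/2)=0.120407; N=√[1·6·2·2]=4.898979
Admissible k: 1..2 (factorial args all ≥0)
  k=1: (−1)^0·4.8990/(2)·0.9927^3·0.1204^1 = +0.288545
  k=2: (−1)^1·4.8990/(2)·0.9927^1·0.1204^3 = -0.004245
d^2_{-1,0}(0.2414) = +0.288545 -0.004245 = +0.284301
D = (-0.994054-0.108891i)·(+0.284301)·(+1.000000+0.000000i) = -0.282610-0.030958i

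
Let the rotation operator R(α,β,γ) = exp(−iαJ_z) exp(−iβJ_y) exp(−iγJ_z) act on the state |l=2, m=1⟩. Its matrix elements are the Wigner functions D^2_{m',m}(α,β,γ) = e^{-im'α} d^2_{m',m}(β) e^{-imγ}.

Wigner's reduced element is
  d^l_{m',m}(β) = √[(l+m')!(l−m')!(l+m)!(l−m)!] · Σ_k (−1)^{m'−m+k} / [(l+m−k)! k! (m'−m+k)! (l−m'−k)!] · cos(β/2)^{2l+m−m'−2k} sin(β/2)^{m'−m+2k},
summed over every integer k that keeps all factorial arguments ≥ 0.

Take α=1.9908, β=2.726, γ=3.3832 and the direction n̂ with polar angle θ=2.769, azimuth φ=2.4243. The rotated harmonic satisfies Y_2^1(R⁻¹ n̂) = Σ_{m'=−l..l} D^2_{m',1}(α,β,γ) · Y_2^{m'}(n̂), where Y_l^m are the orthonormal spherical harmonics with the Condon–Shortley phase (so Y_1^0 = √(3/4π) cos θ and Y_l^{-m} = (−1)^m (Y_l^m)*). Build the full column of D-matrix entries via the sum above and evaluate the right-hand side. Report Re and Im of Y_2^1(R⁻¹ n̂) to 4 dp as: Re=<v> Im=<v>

Need the full column D^2_{m',1} for m'=−2..2 at α=1.9908, β=2.726, γ=3.3832.
cos(β/2)=0.206304, sin(β/2)=0.978488
d^2_{-2,1}: single k=3 term ⇒ +0.386549;  D = +0.319381+0.217751i
d^2_{-1,1}: k∈[2..3] ⇒ +0.122250 -0.916689 = -0.794439;  D = -0.140974+0.781831i
d^2_{0,1}: k∈[1..2] ⇒ +0.021045 -0.473424 = -0.452378;  D = +0.439239-0.108238i
d^2_{1,1}: k∈[0..1] ⇒ +0.001811 -0.122250 = -0.120438;  D = -0.073996-0.095026i
d^2_{2,1}: single k=0 term ⇒ -0.017183;  D = -0.008075+0.015168i
Y_2^{m'}(θ=2.769,φ=2.4243) and Σ D·Y over m':
  (+0.3194+0.2178i)·(+0.0070+0.0507i)  (-0.1410+0.7818i)·(+0.1974+0.1722i)  (+0.4392-0.1082i)·(+0.5054+0.0000i)  (-0.0740-0.0950i)·(-0.1974+0.1722i)  (-0.0081+0.0152i)·(+0.0070-0.0507i)
Y_2^1(R⁻¹ n̂) = +0.082403+0.099593i

Re=0.0824 Im=0.0996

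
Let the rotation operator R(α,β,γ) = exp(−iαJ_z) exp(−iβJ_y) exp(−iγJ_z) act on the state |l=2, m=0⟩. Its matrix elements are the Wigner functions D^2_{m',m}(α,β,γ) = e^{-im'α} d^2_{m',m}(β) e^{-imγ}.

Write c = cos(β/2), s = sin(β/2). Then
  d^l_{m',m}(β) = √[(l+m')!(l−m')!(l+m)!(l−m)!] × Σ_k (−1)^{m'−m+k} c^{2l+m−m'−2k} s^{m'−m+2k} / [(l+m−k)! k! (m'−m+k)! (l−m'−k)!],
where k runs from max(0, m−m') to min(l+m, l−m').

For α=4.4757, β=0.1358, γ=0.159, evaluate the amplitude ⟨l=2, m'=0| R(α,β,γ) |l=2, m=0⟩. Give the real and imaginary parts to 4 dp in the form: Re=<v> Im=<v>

Re=0.9725 Im=0.0000

D^2_{0,0}(4.4757,0.1358,0.159) = e^{-i·0·4.4757}·d^2_{0,0}(0.1358)·e^{-i·0·0.159}. Compute d first:
With c≡cos(β/2)=0.997696 and s≡sin(β/2)=0.067848, N=[2·2·2·2]^{1/2}=4.000000
k: max(0,(0)−(0))=0 … min(2+(0),2−(0))=2
  k=0: (−1)^0·4.0000/(4)·0.9977^4·0.0678^0 = +0.990815
  k=1: (−1)^1·4.0000/(1)·0.9977^2·0.0678^2 = -0.018329
  k=2: (−1)^2·4.0000/(4)·0.9977^0·0.0678^4 = +0.000021
d^2_{0,0}(0.1358) = +0.990815 -0.018329 +0.000021 = +0.972507
Attach z-rotation phases: D = e^{-i(0)(4.4757)}·(+0.972507)·e^{-i(0)(0.159)} = +0.972507+0.000000i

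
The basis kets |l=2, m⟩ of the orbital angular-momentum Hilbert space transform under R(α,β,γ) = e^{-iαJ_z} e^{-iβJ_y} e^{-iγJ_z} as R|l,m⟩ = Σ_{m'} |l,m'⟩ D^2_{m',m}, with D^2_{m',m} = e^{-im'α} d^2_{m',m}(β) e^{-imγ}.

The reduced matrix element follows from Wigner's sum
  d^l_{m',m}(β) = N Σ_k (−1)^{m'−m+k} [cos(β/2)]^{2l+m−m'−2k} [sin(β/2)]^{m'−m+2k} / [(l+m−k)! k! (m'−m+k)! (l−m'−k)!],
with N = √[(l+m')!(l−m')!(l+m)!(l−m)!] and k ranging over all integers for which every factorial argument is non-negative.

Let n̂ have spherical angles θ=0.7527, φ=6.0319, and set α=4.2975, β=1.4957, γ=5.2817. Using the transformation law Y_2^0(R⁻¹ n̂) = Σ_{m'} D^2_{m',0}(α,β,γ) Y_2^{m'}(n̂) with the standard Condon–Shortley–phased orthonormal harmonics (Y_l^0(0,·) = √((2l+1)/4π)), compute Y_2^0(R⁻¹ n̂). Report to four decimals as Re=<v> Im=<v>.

Need the full column D^2_{m',0} for m'=−2..2 at α=4.2975, β=1.4957, γ=5.2817.
cos(β/2)=0.733153, sin(β/2)=0.680064
d^2_{-2,0}: single k=2 term ⇒ +0.608925;  D = -0.411049+0.449254i
d^2_{-1,0}: k∈[1..2] ⇒ +0.656461 -0.564832 = +0.091628;  D = -0.036934-0.083855i
d^2_{0,0}: k∈[0..2] ⇒ +0.288920 -0.994371 +0.213894 = -0.491557;  D = -0.491557+0.000000i
d^2_{1,0}: k∈[0..1] ⇒ -0.656461 +0.564832 = -0.091628;  D = +0.036934-0.083855i
d^2_{2,0}: single k=0 term ⇒ +0.608925;  D = -0.411049-0.449254i
Y_2^{m'}(θ=0.7527,φ=6.0319) and Σ D·Y over m':
  (-0.4110+0.4493i)·(+0.1582+0.0870i)  (-0.0369-0.0839i)·(+0.3733+0.0958i)  (-0.4916+0.0000i)·(+0.1886+0.0000i)  (+0.0369-0.0839i)·(-0.3733+0.0958i)  (-0.4110-0.4493i)·(+0.1582-0.0870i)
Y_2^0(R⁻¹ n̂) = -0.312395+0.000000i

Re=-0.3124 Im=0.0000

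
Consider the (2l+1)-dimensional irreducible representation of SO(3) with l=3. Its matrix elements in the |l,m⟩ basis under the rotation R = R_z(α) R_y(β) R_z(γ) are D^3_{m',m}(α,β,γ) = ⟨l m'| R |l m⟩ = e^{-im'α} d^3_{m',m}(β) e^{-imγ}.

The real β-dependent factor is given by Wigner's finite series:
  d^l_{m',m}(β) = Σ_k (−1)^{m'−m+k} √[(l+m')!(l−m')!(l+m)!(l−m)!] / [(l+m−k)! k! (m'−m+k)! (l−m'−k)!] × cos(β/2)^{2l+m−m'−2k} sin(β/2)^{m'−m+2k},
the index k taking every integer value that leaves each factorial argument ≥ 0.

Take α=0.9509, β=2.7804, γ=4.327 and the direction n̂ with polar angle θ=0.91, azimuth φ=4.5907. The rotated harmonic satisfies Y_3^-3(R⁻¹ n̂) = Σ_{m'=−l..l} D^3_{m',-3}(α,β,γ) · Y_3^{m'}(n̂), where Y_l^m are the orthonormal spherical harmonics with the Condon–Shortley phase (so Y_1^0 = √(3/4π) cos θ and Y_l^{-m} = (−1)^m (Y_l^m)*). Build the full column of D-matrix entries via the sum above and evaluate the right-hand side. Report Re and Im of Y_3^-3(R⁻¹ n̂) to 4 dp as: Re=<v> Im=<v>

Need the full column D^3_{m',-3} for m'=−3..3 at α=0.9509, β=2.7804, γ=4.327.
cos(β/2)=0.179616, sin(β/2)=0.983737
d^3_{-3,-3}: single k=0 term ⇒ +0.000034;  D = -0.000033-0.000004i
d^3_{-2,-3}: single k=0 term ⇒ -0.000450;  D = +0.000306-0.000331i
d^3_{-1,-3}: single k=0 term ⇒ +0.003901;  D = +0.000795+0.003819i
d^3_{0,-3}: single k=0 term ⇒ -0.024671;  D = -0.022581-0.009939i
d^3_{1,-3}: single k=0 term ⇒ +0.117018;  D = +0.100591-0.059788i
d^3_{2,-3}: single k=0 term ⇒ -0.405336;  D = -0.033857+0.403920i
d^3_{3,-3}: single k=0 term ⇒ +0.906303;  D = -0.691118-0.586294i
Y_3^{m'}(θ=0.91,φ=4.5907) and Σ D·Y over m':
  (-0.0000-0.0000i)·(+0.0733-0.1918i)  (+0.0003-0.0003i)·(-0.3794-0.0942i)  (+0.0008+0.0038i)·(-0.0274+0.2237i)  (-0.0226-0.0099i)·(-0.2557+0.0000i)  (+0.1006-0.0598i)·(+0.0274+0.2237i)  (-0.0339+0.4039i)·(-0.3794+0.0942i)  (-0.6911-0.5863i)·(-0.0733-0.1918i)
Y_3^-3(R⁻¹ n̂) = -0.066117+0.042658i

Re=-0.0661 Im=0.0427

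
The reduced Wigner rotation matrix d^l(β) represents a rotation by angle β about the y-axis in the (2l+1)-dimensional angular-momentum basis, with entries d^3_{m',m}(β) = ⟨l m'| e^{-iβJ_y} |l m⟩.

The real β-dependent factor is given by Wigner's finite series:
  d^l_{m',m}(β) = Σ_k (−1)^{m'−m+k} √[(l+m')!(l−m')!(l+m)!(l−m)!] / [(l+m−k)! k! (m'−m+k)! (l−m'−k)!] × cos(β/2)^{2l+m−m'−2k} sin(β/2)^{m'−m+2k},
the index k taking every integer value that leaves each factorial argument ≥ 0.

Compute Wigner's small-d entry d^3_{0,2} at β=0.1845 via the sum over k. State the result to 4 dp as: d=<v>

d=0.0453

d^3_{0,2}(β=0.1845) via Wigner's sum:
c=cos(0.1845/2)=0.995748, s=sin(0.1845/2)=0.092119; N=√[6·6·120·1]=65.726707
k: max(0,(2)−(0))=2 … min(3+(2),3−(0))=3
  k=2: (−1)^0·65.7267/(12)·0.9957^4·0.0921^2 = +0.045694
  k=3: (−1)^1·65.7267/(12)·0.9957^2·0.0921^4 = -0.000391
d^3_{0,2}(0.1845) = +0.045694 -0.000391 = +0.045303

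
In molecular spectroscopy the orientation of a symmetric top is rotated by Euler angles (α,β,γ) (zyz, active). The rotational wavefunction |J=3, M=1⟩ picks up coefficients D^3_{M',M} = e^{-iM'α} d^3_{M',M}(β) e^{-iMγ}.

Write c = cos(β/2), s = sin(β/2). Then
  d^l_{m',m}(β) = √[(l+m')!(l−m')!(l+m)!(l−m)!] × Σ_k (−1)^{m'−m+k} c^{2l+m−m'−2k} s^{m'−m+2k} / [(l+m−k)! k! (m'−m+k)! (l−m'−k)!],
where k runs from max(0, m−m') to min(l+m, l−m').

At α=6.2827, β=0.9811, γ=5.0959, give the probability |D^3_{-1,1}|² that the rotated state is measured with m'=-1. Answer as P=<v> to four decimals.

P=0.2606

First d^3_{-1,1}(β=0.9811), then the phase factors e^{-i(-1)α} and e^{-i(1)γ}:
c=cos(0.9811/2)=0.882074, s=sin(0.9811/2)=0.471111; N=√[2·24·24·2]=48.000000
k∈{2,3,4} keeps every argument non-negative
  k=2: (−1)^0·48.0000/(8)·0.8821^4·0.4711^2 = +0.806154
  k=3: (−1)^1·48.0000/(6)·0.8821^2·0.4711^4 = -0.306615
  k=4: (−1)^2·48.0000/(48)·0.8821^0·0.4711^6 = +0.010933
d^3_{-1,1}(0.9811) = +0.806154 -0.306615 +0.010933 = +0.510472
|D^3_{-1,1}|² = |d^3_{-1,1}(β)|² = (+0.510472)² = 0.260581 (the z-rotation phases have unit modulus)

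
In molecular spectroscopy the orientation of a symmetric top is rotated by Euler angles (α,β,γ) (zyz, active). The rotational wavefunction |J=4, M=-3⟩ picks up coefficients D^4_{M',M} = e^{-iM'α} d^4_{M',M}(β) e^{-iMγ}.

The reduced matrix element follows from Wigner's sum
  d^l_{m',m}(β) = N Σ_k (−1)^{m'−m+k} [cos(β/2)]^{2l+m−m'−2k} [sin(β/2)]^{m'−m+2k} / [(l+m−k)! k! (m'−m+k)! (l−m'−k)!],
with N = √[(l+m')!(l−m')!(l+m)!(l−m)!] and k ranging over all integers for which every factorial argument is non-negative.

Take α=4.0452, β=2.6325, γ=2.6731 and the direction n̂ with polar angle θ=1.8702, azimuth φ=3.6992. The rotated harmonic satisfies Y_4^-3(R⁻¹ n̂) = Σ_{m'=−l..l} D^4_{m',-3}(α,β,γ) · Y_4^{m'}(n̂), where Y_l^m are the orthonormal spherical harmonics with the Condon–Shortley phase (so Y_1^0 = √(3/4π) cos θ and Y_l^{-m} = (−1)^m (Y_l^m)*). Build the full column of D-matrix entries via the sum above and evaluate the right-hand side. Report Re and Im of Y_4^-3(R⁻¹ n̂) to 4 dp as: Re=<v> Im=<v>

Re=-0.3052 Im=-0.1053

Need the full column D^4_{m',-3} for m'=−4..4 at α=4.0452, β=2.6325, γ=2.6731.
cos(β/2)=0.251806, sin(β/2)=0.967778
d^4_{-4,-3}: single k=1 term ⇒ +0.000176;  D = +0.000105-0.000141i
d^4_{-3,-3}: k∈[0..1] ⇒ +0.000016 -0.001671 = -0.001655;  D = -0.000434-0.001597i
d^4_{-2,-3}: k∈[0..1] ⇒ -0.000232 +0.010300 = +0.010068;  D = -0.009266-0.003937i
d^4_{-1,-3}: k∈[0..1] ⇒ +0.001895 -0.046654 = -0.044759;  D = -0.039239+0.021532i
d^4_{0,-3}: k∈[0..1] ⇒ -0.010857 +0.160377 = +0.149520;  D = -0.024606+0.147481i
d^4_{1,-3}: k∈[0..1] ⇒ +0.046654 -0.413483 = -0.366829;  D = +0.246884+0.271314i
d^4_{2,-3}: k∈[0..1] ⇒ -0.152147 +0.749135 = +0.596988;  D = +0.595479-0.042410i
d^4_{3,-3}: k∈[0..1] ⇒ +0.364657 -0.769493 = -0.404836;  D = +0.227279-0.335017i
d^4_{4,-3}: single k=0 term ⇒ -0.566292;  D = +0.171414+0.539726i
Y_4^{m'}(θ=1.8702,φ=3.6992) and Σ D·Y over m':
  (+0.0001-0.0001i)·(-0.2261-0.2915i)  (-0.0004-0.0016i)·(-0.0328-0.3204i)  (-0.0093-0.0039i)·(-0.0525+0.1072i)  (-0.0392+0.0215i)·(-0.2705+0.1687i)  (-0.0246+0.1475i)·(+0.0693+0.0000i)  (+0.2469+0.2713i)·(+0.2705+0.1687i)  (+0.5955-0.0424i)·(-0.0525-0.1072i)  (+0.2273-0.3350i)·(+0.0328-0.3204i)  (+0.1714+0.5397i)·(-0.2261+0.2915i)
Y_4^-3(R⁻¹ n̂) = -0.305162-0.105268i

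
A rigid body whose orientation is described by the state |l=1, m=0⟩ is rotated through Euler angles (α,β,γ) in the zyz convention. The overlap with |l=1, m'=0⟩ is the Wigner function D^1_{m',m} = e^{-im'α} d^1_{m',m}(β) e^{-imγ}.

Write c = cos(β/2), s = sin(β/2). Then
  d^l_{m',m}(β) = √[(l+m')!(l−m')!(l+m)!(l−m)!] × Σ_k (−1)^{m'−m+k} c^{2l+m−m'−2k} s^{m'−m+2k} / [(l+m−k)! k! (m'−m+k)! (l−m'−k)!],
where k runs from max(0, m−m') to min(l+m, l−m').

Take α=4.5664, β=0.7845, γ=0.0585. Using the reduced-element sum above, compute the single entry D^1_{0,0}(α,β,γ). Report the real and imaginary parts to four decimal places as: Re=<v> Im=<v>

Re=0.7077 Im=0.0000

First d^1_{0,0}(β=0.7845), then the phase factors e^{-i(0)α} and e^{-i(0)γ}:
With c≡cos(β/2)=0.924051 and s≡sin(β/2)=0.382268, N=[1·1·1·1]^{1/2}=1.000000
k: max(0,(0)−(0))=0 … min(1+(0),1−(0))=1
  k=0: (−1)^0·1.0000/(1)·0.9241^2·0.3823^0 = +0.853871
  k=1: (−1)^1·1.0000/(1)·0.9241^0·0.3823^2 = -0.146129
d^1_{0,0}(0.7845) = +0.853871 -0.146129 = +0.707742
Attach z-rotation phases: D = e^{-i(0)(4.5664)}·(+0.707742)·e^{-i(0)(0.0585)} = +0.707742+0.000000i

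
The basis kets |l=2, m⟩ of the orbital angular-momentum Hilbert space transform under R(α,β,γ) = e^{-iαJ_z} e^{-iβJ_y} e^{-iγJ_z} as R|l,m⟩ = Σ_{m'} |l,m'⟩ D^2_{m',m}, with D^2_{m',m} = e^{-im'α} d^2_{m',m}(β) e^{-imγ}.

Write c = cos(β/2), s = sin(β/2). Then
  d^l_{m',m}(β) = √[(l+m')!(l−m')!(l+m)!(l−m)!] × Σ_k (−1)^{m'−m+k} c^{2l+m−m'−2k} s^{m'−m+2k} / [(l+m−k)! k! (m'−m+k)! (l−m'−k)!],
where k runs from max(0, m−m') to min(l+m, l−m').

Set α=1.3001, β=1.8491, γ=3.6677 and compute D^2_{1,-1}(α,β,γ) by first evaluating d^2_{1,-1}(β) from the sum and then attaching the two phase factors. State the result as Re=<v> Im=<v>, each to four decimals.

Re=-0.2054 Im=0.2007

D^2_{1,-1}(1.3001,1.8491,3.6677) = e^{-i·1·1.3001}·d^2_{1,-1}(1.8491)·e^{-i·-1·3.6677}. Compute d first:
Half-angle: c=0.602194, s=0.798350. N=√(6·1·1·6)=6.000000
Admissible k: 0..1 (factorial args all ≥0)
  k=0: (−1)^2·6.0000/(2)·0.6022^2·0.7983^2 = +0.693395
  k=1: (−1)^3·6.0000/(6)·0.6022^0·0.7983^4 = -0.406231
d^2_{1,-1}(1.8491) = +0.693395 -0.406231 = +0.287164
Attach z-rotation phases: D = e^{-i(1)(1.3001)}·(+0.287164)·e^{-i(-1)(3.6677)} = -0.205358+0.200726i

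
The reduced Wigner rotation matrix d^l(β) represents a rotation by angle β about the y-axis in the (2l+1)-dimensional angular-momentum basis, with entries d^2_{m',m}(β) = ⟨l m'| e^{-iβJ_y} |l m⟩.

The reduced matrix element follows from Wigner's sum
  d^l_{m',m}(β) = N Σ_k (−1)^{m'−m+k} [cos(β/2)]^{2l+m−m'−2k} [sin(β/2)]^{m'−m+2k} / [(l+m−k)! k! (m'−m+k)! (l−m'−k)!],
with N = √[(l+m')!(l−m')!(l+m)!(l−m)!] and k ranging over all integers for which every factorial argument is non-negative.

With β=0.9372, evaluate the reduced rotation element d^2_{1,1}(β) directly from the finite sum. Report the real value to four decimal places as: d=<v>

d=0.1465

d^2_{1,1}(β=0.9372) via Wigner's sum:
With c≡cos(β/2)=0.892201 and s≡sin(β/2)=0.451638, N=[6·1·6·1]^{1/2}=6.000000
k: max(0,(1)−(1))=0 … min(2+(1),2−(1))=1
  k=0: (−1)^0·6.0000/(6)·0.8922^4·0.4516^0 = +0.633653
  k=1: (−1)^1·6.0000/(2)·0.8922^2·0.4516^2 = -0.487110
d^2_{1,1}(0.9372) = +0.633653 -0.487110 = +0.146543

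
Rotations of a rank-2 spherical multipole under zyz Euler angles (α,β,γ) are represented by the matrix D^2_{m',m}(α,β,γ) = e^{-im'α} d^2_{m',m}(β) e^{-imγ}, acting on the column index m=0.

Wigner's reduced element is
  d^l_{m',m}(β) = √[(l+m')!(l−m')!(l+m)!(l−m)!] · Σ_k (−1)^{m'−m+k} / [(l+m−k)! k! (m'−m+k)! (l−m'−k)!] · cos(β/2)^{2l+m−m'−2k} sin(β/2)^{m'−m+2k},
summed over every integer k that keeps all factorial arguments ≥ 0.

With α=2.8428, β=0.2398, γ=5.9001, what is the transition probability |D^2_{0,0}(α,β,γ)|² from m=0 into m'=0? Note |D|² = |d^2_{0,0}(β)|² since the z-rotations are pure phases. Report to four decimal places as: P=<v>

First d^2_{0,0}(β=0.2398), then the phase factors e^{-i(0)α} and e^{-i(0)γ}:
With c≡cos(β/2)=0.992821 and s≡sin(β/2)=0.119613, N=[2·2·2·2]^{1/2}=4.000000
The bounds max(0,m−m')=0 and min(l+m,l−m')=2 give 3 terms
  k=0: (−1)^0·4.0000/(4)·0.9928^4·0.1196^0 = +0.971590
  k=1: (−1)^1·4.0000/(1)·0.9928^2·0.1196^2 = -0.056410
  k=2: (−1)^2·4.0000/(4)·0.9928^0·0.1196^4 = +0.000205
d^2_{0,0}(0.2398) = +0.971590 -0.056410 +0.000205 = +0.915385
|D^2_{0,0}|² = |d^2_{0,0}(β)|² = (+0.915385)² = 0.837929 (the z-rotation phases have unit modulus)

P=0.8379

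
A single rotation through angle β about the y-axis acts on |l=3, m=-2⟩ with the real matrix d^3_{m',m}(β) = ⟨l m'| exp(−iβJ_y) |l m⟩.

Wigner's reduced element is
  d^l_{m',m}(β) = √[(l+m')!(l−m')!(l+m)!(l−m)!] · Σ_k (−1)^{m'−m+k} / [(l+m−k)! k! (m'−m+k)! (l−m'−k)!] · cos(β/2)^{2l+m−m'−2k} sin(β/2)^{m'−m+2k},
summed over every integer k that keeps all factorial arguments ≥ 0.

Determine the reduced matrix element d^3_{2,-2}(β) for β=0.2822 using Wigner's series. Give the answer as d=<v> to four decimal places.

d^3_{2,-2}(β=0.2822) via Wigner's sum:
With c≡cos(β/2)=0.990062 and s≡sin(β/2)=0.140632, N=[120·1·1·120]^{1/2}=120.000000
k∈{0,1} keeps every argument non-negative
  k=0: (−1)^4·120.0000/(24)·0.9901^2·0.1406^4 = +0.001917
  k=1: (−1)^5·120.0000/(120)·0.9901^0·0.1406^6 = -0.000008
d^3_{2,-2}(0.2822) = +0.001917 -0.000008 = +0.001909

d=0.0019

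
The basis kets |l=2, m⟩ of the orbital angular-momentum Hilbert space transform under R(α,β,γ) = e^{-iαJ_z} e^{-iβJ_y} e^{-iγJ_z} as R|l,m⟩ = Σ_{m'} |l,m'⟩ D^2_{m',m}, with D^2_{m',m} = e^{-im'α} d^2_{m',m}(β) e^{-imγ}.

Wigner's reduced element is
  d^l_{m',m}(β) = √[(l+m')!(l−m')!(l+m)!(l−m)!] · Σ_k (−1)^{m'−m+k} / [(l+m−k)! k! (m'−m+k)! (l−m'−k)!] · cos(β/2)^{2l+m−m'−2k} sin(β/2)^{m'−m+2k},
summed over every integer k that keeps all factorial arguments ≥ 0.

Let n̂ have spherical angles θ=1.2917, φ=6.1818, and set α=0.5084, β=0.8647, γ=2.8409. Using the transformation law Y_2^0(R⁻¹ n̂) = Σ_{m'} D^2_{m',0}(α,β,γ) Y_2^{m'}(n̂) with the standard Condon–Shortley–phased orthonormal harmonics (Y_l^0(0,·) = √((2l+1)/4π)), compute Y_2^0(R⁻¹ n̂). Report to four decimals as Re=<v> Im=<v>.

Re=0.2579 Im=0.0000

Need the full column D^2_{m',0} for m'=−2..2 at α=0.5084, β=0.8647, γ=2.8409.
cos(β/2)=0.907984, sin(β/2)=0.419006
d^2_{-2,0}: single k=2 term ⇒ +0.354545;  D = +0.186523+0.301515i
d^2_{-1,0}: k∈[1..2] ⇒ +0.768298 -0.163611 = +0.604686;  D = +0.528208+0.294349i
d^2_{0,0}: k∈[0..2] ⇒ +0.679692 -0.578970 +0.030823 = +0.131545;  D = +0.131545+0.000000i
d^2_{1,0}: k∈[0..1] ⇒ -0.768298 +0.163611 = -0.604686;  D = -0.528208+0.294349i
d^2_{2,0}: single k=0 term ⇒ +0.354545;  D = +0.186523-0.301515i
Y_2^{m'}(θ=1.2917,φ=6.1818) and Σ D·Y over m':
  (+0.1865+0.3015i)·(+0.3496+0.0719i)  (+0.5282+0.2943i)·(+0.2035+0.0207i)  (+0.1315+0.0000i)·(-0.2436+0.0000i)  (-0.5282+0.2943i)·(-0.2035+0.0207i)  (+0.1865-0.3015i)·(+0.3496-0.0719i)
Y_2^0(R⁻¹ n̂) = +0.257876+0.000000i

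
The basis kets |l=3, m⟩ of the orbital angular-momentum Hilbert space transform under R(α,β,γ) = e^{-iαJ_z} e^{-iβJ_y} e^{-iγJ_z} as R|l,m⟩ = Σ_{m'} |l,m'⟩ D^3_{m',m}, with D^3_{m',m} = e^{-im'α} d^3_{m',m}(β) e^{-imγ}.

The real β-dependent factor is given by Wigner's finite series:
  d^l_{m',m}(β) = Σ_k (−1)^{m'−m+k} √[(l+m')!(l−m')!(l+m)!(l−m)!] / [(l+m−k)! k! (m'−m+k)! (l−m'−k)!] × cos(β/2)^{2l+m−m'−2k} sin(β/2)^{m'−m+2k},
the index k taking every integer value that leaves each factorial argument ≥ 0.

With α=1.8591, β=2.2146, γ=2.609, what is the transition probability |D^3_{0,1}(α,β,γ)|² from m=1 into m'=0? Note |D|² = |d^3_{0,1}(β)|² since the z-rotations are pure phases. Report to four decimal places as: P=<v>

First d^3_{0,1}(β=2.2146), then the phase factors e^{-i(0)α} and e^{-i(1)γ}:
Half-angle: c=0.447078, s=0.894495. N=√(6·6·24·2)=41.569219
k∈{1,2,3} keeps every argument non-negative
  k=1: (−1)^0·41.5692/(12)·0.4471^5·0.8945^1 = +0.055346
  k=2: (−1)^1·41.5692/(4)·0.4471^3·0.8945^3 = -0.664655
  k=3: (−1)^2·41.5692/(12)·0.4471^1·0.8945^5 = +0.886877
d^3_{0,1}(2.2146) = +0.055346 -0.664655 +0.886877 = +0.277568
|D^3_{0,1}|² = |d^3_{0,1}(β)|² = (+0.277568)² = 0.077044 (the z-rotation phases have unit modulus)

P=0.0770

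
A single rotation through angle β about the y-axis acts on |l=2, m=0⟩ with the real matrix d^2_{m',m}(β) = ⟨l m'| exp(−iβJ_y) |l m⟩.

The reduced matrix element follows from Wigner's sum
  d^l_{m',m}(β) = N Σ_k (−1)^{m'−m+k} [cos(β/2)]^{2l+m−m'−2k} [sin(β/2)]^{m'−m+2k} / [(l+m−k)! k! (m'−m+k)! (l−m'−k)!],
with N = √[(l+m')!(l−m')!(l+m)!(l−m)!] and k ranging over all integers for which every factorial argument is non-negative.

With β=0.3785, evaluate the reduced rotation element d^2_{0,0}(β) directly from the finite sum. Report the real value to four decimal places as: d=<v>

d=0.7952

d^2_{0,0}(β=0.3785) via Wigner's sum:
With c≡cos(β/2)=0.982146 and s≡sin(β/2)=0.188122, N=[2·2·2·2]^{1/2}=4.000000
Admissible k: 0..2 (factorial args all ≥0)
  k=0: (−1)^0·4.0000/(4)·0.9821^4·0.1881^0 = +0.930472
  k=1: (−1)^1·4.0000/(1)·0.9821^2·0.1881^2 = -0.136550
  k=2: (−1)^2·4.0000/(4)·0.9821^0·0.1881^4 = +0.001252
d^2_{0,0}(0.3785) = +0.930472 -0.136550 +0.001252 = +0.795175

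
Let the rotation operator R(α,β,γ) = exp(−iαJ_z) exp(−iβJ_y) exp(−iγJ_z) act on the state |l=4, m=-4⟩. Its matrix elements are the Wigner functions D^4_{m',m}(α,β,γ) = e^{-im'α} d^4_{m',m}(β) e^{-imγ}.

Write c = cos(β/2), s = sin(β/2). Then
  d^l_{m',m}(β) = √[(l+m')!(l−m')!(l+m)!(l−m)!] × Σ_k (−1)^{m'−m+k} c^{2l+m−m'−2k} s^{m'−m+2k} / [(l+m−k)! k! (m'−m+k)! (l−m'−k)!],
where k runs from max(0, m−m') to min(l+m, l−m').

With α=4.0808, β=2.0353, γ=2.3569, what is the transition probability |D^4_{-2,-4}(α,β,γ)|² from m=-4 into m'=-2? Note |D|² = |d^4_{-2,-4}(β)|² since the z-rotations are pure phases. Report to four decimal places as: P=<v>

First d^4_{-2,-4}(β=2.0353), then the phase factors e^{-i(-2)α} and e^{-i(-4)γ}:
c=cos(2.0353/2)=0.525367, s=sin(2.0353/2)=0.850876; N=√[2·720·1·40320]=7619.763776
Admissible k: 0..0 (factorial args all ≥0)
  k=0: (−1)^2·7619.7638/(1440)·0.5254^6·0.8509^2 = +0.080554
d^4_{-2,-4}(2.0353) = +0.080554
|D^4_{-2,-4}|² = |d^4_{-2,-4}(β)|² = (+0.080554)² = 0.006489 (the z-rotation phases have unit modulus)

P=0.0065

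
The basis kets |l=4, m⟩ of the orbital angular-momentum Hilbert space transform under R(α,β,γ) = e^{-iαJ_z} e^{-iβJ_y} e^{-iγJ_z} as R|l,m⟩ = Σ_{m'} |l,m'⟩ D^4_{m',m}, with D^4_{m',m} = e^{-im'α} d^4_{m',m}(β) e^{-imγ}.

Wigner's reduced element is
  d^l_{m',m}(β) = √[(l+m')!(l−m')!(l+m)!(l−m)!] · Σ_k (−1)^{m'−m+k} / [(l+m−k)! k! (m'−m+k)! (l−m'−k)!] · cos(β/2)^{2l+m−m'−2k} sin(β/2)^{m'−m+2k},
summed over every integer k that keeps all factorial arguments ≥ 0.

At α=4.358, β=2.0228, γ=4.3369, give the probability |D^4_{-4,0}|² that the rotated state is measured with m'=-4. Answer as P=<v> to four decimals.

D^4_{-4,0}(4.358,2.0228,4.3369) = e^{-i·-4·4.358}·d^4_{-4,0}(2.0228)·e^{-i·0·4.3369}. Compute d first:
Half-angle: c=0.530675, s=0.847576. N=√(1·40320·24·24)=4819.161753
k∈{4} keeps every argument non-negative
  k=4: (−1)^0·4819.1618/(576)·0.5307^4·0.8476^4 = +0.342433
d^4_{-4,0}(2.0228) = +0.342433
|D^4_{-4,0}|² = |d^4_{-4,0}(β)|² = (+0.342433)² = 0.117261 (the z-rotation phases have unit modulus)

P=0.1173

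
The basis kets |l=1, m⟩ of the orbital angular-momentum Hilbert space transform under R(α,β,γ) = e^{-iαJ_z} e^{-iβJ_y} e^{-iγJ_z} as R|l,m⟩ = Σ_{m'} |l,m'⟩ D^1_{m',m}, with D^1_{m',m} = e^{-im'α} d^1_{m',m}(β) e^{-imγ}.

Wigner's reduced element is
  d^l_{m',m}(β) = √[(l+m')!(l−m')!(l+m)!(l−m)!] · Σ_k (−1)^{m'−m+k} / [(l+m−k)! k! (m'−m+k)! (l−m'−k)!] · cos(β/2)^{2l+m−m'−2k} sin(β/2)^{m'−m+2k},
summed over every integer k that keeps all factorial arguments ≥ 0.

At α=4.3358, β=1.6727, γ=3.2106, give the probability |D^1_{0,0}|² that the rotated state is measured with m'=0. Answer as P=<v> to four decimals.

P=0.0103

First d^1_{0,0}(β=1.6727), then the phase factors e^{-i(0)α} and e^{-i(0)γ}:
c=cos(1.6727/2)=0.670176, s=sin(1.6727/2)=0.742202; N=√[1·1·1·1]=1.000000
k∈{0,1} keeps every argument non-negative
  k=0: (−1)^0·1.0000/(1)·0.6702^2·0.7422^0 = +0.449136
  k=1: (−1)^1·1.0000/(1)·0.6702^0·0.7422^2 = -0.550864
d^1_{0,0}(1.6727) = +0.449136 -0.550864 = -0.101727
|D^1_{0,0}|² = |d^1_{0,0}(β)|² = (-0.101727)² = 0.010348 (the z-rotation phases have unit modulus)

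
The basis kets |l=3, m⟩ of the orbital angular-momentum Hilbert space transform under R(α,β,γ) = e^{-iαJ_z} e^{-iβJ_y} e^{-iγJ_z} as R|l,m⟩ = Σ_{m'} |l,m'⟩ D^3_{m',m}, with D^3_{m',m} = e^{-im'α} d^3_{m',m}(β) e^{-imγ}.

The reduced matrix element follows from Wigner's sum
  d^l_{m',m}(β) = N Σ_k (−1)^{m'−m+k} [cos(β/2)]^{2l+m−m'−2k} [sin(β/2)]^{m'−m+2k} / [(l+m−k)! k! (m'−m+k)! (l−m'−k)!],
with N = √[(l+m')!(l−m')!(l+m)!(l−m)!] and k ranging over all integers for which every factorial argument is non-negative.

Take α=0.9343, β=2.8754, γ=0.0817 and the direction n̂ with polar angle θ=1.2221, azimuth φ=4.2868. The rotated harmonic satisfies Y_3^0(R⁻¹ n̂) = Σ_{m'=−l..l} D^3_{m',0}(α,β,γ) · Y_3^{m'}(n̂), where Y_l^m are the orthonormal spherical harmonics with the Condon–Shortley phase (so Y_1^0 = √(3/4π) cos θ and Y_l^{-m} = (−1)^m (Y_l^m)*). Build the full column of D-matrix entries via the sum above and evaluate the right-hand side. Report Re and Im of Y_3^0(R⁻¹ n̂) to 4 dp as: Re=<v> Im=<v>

Need the full column D^3_{m',0} for m'=−3..3 at α=0.9343, β=2.8754, γ=0.0817.
cos(β/2)=0.132704, sin(β/2)=0.991156
d^3_{-3,0}: single k=3 term ⇒ +0.010176;  D = -0.009598+0.003381i
d^3_{-2,0}: k∈[2..3] ⇒ +0.001669 -0.093088 = -0.091419;  D = +0.026824-0.087395i
d^3_{-1,0}: k∈[1..3] ⇒ +0.000141 -0.023648 +0.439727 = +0.416221;  D = +0.247394+0.334718i
d^3_{0,0}: k∈[0..3] ⇒ +0.000005 -0.002742 +0.152959 -0.948094 = -0.797871;  D = -0.797871+0.000000i
d^3_{1,0}: k∈[0..2] ⇒ -0.000141 +0.023648 -0.439727 = -0.416221;  D = -0.247394+0.334718i
d^3_{2,0}: k∈[0..1] ⇒ +0.001669 -0.093088 = -0.091419;  D = +0.026824+0.087395i
d^3_{3,0}: single k=0 term ⇒ -0.010176;  D = +0.009598+0.003381i
Y_3^{m'}(θ=1.2221,φ=4.2868) and Σ D·Y over m':
  (-0.0096+0.0034i)·(+0.3315-0.1004i)  (+0.0268-0.0874i)·(-0.2033-0.2320i)  (+0.2474+0.3347i)·(+0.0522-0.1152i)  (-0.7979+0.0000i)·(-0.3081+0.0000i)  (-0.2474+0.3347i)·(-0.0522-0.1152i)  (+0.0268+0.0874i)·(-0.2033+0.2320i)  (+0.0096+0.0034i)·(-0.3315-0.1004i)
Y_3^0(R⁻¹ n̂) = +0.291606-0.000000i

Re=0.2916 Im=0.0000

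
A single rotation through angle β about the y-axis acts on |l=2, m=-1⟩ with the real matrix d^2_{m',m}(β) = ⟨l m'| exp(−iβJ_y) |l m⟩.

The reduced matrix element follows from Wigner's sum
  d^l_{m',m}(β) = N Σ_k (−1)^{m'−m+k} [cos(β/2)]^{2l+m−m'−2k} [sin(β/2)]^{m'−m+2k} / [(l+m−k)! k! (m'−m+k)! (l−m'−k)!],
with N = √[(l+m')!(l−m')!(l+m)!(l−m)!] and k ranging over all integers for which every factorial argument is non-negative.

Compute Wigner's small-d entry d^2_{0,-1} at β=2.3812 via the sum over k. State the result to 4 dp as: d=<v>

d=0.6116

d^2_{0,-1}(β=2.3812) via Wigner's sum:
Half-angle: c=0.371103, s=0.928592. N=√(2·2·1·6)=4.898979
Admissible k: 0..1 (factorial args all ≥0)
  k=0: (−1)^1·4.8990/(2)·0.3711^3·0.9286^1 = -0.116247
  k=1: (−1)^2·4.8990/(2)·0.3711^1·0.9286^3 = +0.727854
d^2_{0,-1}(2.3812) = -0.116247 +0.727854 = +0.611607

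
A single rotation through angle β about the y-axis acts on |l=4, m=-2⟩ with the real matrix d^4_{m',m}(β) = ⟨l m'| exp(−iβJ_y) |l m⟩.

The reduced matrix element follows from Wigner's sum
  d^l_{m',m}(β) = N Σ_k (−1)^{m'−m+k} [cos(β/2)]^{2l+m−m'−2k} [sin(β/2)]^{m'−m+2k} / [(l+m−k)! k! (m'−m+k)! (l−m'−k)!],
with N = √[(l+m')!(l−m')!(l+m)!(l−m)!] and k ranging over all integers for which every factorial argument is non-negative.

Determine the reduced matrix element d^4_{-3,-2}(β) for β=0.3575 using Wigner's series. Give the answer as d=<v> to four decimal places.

d^4_{-3,-2}(β=0.3575) via Wigner's sum:
Half-angle: c=0.984067, s=0.177800. N=√(1·5040·2·720)=2693.993318
k∈{1,2} keeps every argument non-negative
  k=1: (−1)^0·2693.9933/(720)·0.9841^7·0.1778^1 = +0.594520
  k=2: (−1)^1·2693.9933/(240)·0.9841^5·0.1778^3 = -0.058224
d^4_{-3,-2}(0.3575) = +0.594520 -0.058224 = +0.536296

d=0.5363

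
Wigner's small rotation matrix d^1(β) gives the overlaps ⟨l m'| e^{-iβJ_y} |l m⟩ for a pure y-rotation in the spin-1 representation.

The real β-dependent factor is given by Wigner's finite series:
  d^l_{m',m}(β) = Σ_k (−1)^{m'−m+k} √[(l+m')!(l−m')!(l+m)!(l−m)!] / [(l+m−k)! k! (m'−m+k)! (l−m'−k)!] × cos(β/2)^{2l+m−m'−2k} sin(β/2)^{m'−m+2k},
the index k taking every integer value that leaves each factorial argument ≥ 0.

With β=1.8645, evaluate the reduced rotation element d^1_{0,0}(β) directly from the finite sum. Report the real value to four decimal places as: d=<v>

d^1_{0,0}(β=1.8645) via Wigner's sum:
With c≡cos(β/2)=0.596029 and s≡sin(β/2)=0.802963, N=[1·1·1·1]^{1/2}=1.000000
k∈{0,1} keeps every argument non-negative
  k=0: (−1)^0·1.0000/(1)·0.5960^2·0.8030^0 = +0.355250
  k=1: (−1)^1·1.0000/(1)·0.5960^0·0.8030^2 = -0.644750
d^1_{0,0}(1.8645) = +0.355250 -0.644750 = -0.289499

d=-0.2895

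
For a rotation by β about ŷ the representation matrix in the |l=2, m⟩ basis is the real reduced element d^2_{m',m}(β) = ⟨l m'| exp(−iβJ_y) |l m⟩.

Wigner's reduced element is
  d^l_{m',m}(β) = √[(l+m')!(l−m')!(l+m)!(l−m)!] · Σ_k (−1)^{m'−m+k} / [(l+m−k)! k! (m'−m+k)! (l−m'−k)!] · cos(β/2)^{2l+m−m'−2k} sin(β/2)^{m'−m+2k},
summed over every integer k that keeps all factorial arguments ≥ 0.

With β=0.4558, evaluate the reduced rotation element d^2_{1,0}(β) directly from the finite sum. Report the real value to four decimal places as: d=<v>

d^2_{1,0}(β=0.4558) via Wigner's sum:
c=cos(0.4558/2)=0.974143, s=sin(0.4558/2)=0.225932; N=√[6·1·2·2]=4.898979
k∈{0,1} keeps every argument non-negative
  k=0: (−1)^1·4.8990/(2)·0.9741^3·0.2259^1 = -0.511590
  k=1: (−1)^2·4.8990/(2)·0.9741^1·0.2259^3 = +0.027519
d^2_{1,0}(0.4558) = -0.511590 +0.027519 = -0.484071

d=-0.4841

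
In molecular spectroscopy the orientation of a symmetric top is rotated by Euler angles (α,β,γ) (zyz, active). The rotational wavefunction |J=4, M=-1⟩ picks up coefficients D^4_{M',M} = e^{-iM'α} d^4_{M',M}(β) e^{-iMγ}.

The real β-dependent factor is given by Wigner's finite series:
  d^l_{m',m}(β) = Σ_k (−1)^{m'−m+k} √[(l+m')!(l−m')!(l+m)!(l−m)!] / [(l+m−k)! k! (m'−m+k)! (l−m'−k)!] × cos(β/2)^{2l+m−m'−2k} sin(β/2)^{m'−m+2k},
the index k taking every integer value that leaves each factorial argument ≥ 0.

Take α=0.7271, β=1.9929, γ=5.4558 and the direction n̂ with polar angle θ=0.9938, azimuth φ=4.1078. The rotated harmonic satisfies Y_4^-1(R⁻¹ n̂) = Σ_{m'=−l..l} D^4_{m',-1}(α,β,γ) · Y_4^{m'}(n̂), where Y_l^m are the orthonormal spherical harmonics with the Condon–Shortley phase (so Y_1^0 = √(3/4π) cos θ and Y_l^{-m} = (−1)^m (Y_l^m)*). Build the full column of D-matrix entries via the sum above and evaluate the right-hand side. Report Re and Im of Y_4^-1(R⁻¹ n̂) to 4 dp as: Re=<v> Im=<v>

Need the full column D^4_{m',-1} for m'=−4..4 at α=0.7271, β=1.9929, γ=5.4558.
cos(β/2)=0.543286, sin(β/2)=0.839548
d^4_{-4,-1}: single k=3 term ⇒ +0.209591;  D = -0.102358+0.182897i
d^4_{-3,-1}: k∈[2..3] ⇒ +0.143858 -0.572552 = -0.428694;  D = -0.092249-0.418651i
d^4_{-2,-1}: k∈[1..3] ⇒ +0.049760 -0.594135 +0.945861 = +0.401486;  D = +0.325164+0.235499i
d^4_{-1,-1}: k∈[0..3] ⇒ +0.007590 -0.271865 +1.298425 -1.033545 = +0.000605;  D = +0.000602-0.000061i
d^4_{0,-1}: k∈[0..3] ⇒ -0.052452 +0.751528 -1.794646 +0.714268 = -0.381302;  D = -0.258066+0.280701i
d^4_{1,-1}: k∈[0..3] ⇒ +0.181243 -1.298425 +1.550317 -0.246810 = +0.186325;  D = +0.003039-0.186300i
d^4_{2,-1}: k∈[0..2] ⇒ -0.396090 +1.418792 -0.677614 = +0.345088;  D = -0.225147-0.261524i
d^4_{3,-1}: k∈[0..1] ⇒ +0.572552 -0.820351 = -0.247799;  D = +0.245613+0.032837i
d^4_{4,-1}: single k=0 term ⇒ -0.500503;  D = +0.414717-0.280201i
Y_4^{m'}(θ=0.9938,φ=4.1078) and Σ D·Y over m':
  (-0.1024+0.1829i)·(-0.1637+0.1445i)  (-0.0922-0.4187i)·(+0.3902+0.0967i)  (+0.3252+0.2355i)·(-0.0900-0.2380i)  (+0.0006-0.0001i)·(+0.1127-0.1632i)  (-0.2581+0.2807i)·(-0.2992+0.0000i)  (+0.0030-0.1863i)·(-0.1127-0.1632i)  (-0.2251-0.2615i)·(-0.0900+0.2380i)  (+0.2456+0.0328i)·(-0.3902+0.0967i)  (+0.4147-0.2802i)·(-0.1637-0.1445i)
Y_4^-1(R⁻¹ n̂) = -0.056732-0.412335i

Re=-0.0567 Im=-0.4123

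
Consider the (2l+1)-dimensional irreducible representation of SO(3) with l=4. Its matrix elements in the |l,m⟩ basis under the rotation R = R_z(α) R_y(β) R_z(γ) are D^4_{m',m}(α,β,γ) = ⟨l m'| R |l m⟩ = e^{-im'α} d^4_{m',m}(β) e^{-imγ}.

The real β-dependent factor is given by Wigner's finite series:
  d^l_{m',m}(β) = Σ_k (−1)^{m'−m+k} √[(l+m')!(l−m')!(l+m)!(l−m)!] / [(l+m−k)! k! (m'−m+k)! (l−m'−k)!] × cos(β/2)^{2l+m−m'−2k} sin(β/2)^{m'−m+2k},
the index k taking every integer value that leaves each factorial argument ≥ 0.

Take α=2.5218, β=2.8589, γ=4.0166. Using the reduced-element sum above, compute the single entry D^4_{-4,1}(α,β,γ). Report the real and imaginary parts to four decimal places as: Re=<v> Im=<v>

D^4_{-4,1}(2.5218,2.8589,4.0166) = e^{-i·-4·2.5218}·d^4_{-4,1}(2.8589)·e^{-i·1·4.0166}. Compute d first:
c=cos(2.8589/2)=0.140876, s=sin(2.8589/2)=0.990027; N=√[1·40320·120·6]=5387.986637
k∈{5} keeps every argument non-negative
  k=5: (−1)^0·5387.9866/(720)·0.1409^3·0.9900^5 = +0.019899
d^4_{-4,1}(2.8589) = +0.019899
D = (-0.788505-0.615028i)·(+0.019899)·(-0.640991+0.767548i) = +0.019452-0.004199i

Re=0.0195 Im=-0.0042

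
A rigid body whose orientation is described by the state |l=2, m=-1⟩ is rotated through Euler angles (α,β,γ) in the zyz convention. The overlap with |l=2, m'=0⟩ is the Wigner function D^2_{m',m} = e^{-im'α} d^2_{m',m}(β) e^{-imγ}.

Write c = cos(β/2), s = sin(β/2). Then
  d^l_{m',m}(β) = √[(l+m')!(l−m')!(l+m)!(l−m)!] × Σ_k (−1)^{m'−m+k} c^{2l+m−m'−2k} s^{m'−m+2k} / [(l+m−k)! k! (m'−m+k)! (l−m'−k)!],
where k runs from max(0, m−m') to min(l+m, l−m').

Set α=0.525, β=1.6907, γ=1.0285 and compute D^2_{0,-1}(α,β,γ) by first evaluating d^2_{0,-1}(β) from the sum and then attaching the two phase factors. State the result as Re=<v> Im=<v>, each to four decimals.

First d^2_{0,-1}(β=1.6907), then the phase factors e^{-i(0)α} and e^{-i(-1)γ}:
With c≡cos(β/2)=0.663469 and s≡sin(β/2)=0.748203, N=[2·2·1·6]^{1/2}=4.898979
The bounds max(0,m−m')=0 and min(l+m,l−m')=1 give 2 terms
  k=0: (−1)^1·4.8990/(2)·0.6635^3·0.7482^1 = -0.535252
  k=1: (−1)^2·4.8990/(2)·0.6635^1·0.7482^3 = +0.680700
d^2_{0,-1}(1.6907) = -0.535252 +0.680700 = +0.145448
Phases: e^{-i·(0)·0.525}=+1.000000+0.000000i, e^{-i·(-1)·1.0285}=+0.516104+0.856526i ⇒ D=+0.075066+0.124580i

Re=0.0751 Im=0.1246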